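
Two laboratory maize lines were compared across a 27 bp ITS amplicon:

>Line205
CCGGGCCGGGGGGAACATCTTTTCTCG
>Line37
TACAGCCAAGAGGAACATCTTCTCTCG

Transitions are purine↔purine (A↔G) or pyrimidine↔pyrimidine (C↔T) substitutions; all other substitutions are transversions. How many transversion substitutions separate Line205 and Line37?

2

Differing sites — 1:C/T (Ti); 2:C/A (Tv); 3:G/C (Tv); 4:G/A (Ti); 8:G/A (Ti); 9:G/A (Ti); 11:G/A (Ti); 22:T/C (Ti).
Of the 8 differences, 6 transitions and 2 transversions, so the answer is 2.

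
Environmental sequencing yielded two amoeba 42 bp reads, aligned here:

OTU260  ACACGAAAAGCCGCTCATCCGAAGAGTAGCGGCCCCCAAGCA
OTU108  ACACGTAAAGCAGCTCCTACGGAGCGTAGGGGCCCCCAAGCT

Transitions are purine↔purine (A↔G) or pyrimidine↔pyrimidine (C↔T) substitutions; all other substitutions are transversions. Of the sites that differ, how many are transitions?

Differing sites — 6:A/T (Tv); 12:C/A (Tv); 17:A/C (Tv); 19:C/A (Tv); 22:A/G (Ti); 25:A/C (Tv); 30:C/G (Tv); 42:A/T (Tv).
Of the 8 differences, 1 transition and 7 transversions, so the answer is 1.

1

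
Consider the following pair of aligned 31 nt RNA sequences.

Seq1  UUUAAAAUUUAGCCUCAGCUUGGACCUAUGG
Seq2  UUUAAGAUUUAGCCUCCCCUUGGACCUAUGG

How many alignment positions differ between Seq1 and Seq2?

3

Mismatches occur at site 6 (A/G), site 17 (A/C), site 18 (G/C).
That gives 3 mismatches out of 31 aligned sites, so the Hamming distance is 3.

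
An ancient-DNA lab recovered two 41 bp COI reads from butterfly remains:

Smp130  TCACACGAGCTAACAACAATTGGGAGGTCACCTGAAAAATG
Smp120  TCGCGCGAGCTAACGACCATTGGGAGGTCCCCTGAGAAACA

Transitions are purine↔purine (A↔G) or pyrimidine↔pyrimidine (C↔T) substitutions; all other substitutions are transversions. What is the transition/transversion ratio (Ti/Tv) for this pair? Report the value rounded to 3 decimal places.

3.000

The sequences differ at positions 3 (A/G, transition), 5 (A/G, transition), 15 (A/G, transition), 18 (A/C, transversion), 30 (A/C, transversion), 36 (A/G, transition), 40 (T/C, transition), 41 (G/A, transition).
Of the 8 differences, 6 transitions and 2 transversions, so Ti/Tv = 6/2 = 3.000.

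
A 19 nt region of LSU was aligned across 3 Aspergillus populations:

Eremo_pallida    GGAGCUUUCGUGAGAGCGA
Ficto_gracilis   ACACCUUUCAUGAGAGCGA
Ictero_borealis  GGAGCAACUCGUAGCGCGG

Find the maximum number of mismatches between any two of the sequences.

12

Pairwise Hamming distances:
  Eremo_pallida vs Ficto_gracilis: 4
  Eremo_pallida vs Ictero_borealis: 9
  Ficto_gracilis vs Ictero_borealis: 12
The largest is 12, between Ficto_gracilis and Ictero_borealis.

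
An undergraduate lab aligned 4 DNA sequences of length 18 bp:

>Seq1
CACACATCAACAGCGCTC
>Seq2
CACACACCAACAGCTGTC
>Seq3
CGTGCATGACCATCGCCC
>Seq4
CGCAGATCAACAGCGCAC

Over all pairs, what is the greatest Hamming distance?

Pairwise Hamming distances:
  Seq1 vs Seq2: 3
  Seq1 vs Seq3: 7
  Seq1 vs Seq4: 3
  Seq2 vs Seq3: 10
  Seq2 vs Seq4: 6
  Seq3 vs Seq4: 7
The largest is 10, between Seq2 and Seq3.

10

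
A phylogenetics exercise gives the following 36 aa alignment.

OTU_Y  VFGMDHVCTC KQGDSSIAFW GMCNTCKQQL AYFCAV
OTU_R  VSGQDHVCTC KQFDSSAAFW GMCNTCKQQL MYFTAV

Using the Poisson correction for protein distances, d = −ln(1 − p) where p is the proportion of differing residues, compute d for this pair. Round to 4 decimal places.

The sequences differ at positions 2 (F/S), 4 (M/Q), 13 (G/F), 17 (I/A), 31 (A/M), 34 (C/T).
p = 6/36 = 0.166667.
d = −ln(1 − 0.166667) = −ln(0.833333) = 0.1823.

0.1823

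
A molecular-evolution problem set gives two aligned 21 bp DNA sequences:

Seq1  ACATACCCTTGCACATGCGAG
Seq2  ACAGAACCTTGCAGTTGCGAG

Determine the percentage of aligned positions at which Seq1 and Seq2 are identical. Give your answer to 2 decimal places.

80.95%

The sequences differ at positions 4 (T/G), 6 (C/A), 14 (C/G), 15 (A/T).
17 of the 21 sites match, so the percent identity is 17/21 × 100 = 80.95%.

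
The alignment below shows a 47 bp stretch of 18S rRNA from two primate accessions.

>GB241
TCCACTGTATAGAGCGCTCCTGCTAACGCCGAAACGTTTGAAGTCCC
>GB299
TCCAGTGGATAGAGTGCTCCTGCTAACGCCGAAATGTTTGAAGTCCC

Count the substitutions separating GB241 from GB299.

4

Mismatches occur at site 5 (C/G), site 8 (T/G), site 15 (C/T), site 35 (C/T).
That gives 4 mismatches out of 47 aligned sites, so the Hamming distance is 4.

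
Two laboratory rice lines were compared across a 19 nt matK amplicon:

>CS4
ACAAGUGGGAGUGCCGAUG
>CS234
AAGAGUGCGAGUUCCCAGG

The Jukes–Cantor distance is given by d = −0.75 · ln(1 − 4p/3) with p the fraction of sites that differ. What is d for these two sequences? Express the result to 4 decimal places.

0.4099

Differing sites — 2:C/A; 3:A/G; 8:G/C; 13:G/U; 16:G/C; 18:U/G.
p = 6/19 = 0.315789.
d = −0.75 · ln(1 − (4/3)·0.315789) = −0.75 · ln(0.578948) = −0.75 · (-0.546543) = 0.4099.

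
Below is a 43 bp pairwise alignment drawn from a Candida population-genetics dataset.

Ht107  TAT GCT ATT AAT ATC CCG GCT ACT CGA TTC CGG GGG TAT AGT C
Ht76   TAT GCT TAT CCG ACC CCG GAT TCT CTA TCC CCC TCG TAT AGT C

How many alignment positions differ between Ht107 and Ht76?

The sequences differ at positions 7 (A/T), 8 (T/A), 10 (A/C), 11 (A/C), 12 (T/G), 14 (T/C), 20 (C/A), 22 (A/T), 26 (G/T), 29 (T/C), 32 (G/C), 33 (G/C), 34 (G/T), 35 (G/C).
That gives 14 mismatches out of 43 aligned sites, so the Hamming distance is 14.

14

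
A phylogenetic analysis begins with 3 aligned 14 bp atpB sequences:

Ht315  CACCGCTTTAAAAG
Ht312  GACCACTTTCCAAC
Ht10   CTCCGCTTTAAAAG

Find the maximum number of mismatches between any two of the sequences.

6

Pairwise Hamming distances:
  Ht315 vs Ht312: 5
  Ht315 vs Ht10: 1
  Ht312 vs Ht10: 6
The largest is 6, between Ht312 and Ht10.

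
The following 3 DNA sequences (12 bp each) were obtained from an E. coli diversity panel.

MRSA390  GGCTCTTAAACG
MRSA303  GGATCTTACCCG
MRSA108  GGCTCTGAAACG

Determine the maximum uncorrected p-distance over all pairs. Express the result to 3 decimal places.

Pairwise Hamming distances:
  MRSA390 vs MRSA303: 3
  MRSA390 vs MRSA108: 1
  MRSA303 vs MRSA108: 4
The largest is 4 mismatches, between MRSA303 and MRSA108; p = 4/12 = 0.333.

0.333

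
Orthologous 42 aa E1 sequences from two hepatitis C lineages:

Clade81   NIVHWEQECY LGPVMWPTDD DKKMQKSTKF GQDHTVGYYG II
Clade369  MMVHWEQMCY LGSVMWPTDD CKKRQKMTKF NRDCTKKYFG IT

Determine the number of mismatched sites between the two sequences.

Differing sites — 1:N/M; 2:I/M; 8:E/M; 13:P/S; 21:D/C; 24:M/R; 27:S/M; 31:G/N; 32:Q/R; 34:H/C; 36:V/K; 37:G/K; 39:Y/F; 42:I/T.
That gives 14 mismatches out of 42 aligned sites, so the Hamming distance is 14.

14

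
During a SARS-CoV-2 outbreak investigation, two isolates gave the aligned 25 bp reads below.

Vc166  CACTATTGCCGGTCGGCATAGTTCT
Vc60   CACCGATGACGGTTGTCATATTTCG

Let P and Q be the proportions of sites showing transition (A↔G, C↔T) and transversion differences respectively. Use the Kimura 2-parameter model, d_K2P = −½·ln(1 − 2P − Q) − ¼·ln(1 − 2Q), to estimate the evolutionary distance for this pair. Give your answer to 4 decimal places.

0.4176

Differing sites — 4:T/C (Ti); 5:A/G (Ti); 6:T/A (Tv); 9:C/A (Tv); 14:C/T (Ti); 16:G/T (Tv); 21:G/T (Tv); 25:T/G (Tv).
Of the 8 differences, 3 transitions and 5 transversions over 25 sites: P = 3/25 = 0.120000, Q = 5/25 = 0.200000.
d = −0.5·ln(0.560000) − 0.25·ln(0.600000) = −0.5·(-0.579818) − 0.25·(-0.510826) = 0.4176.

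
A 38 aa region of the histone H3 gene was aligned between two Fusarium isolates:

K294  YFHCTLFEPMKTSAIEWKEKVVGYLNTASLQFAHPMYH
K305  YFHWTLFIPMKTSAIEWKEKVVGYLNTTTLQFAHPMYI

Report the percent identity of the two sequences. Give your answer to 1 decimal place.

Differing sites — 4:C/W; 8:E/I; 28:A/T; 29:S/T; 38:H/I.
33 of the 38 sites match, so the percent identity is 33/38 × 100 = 86.8%.

86.8%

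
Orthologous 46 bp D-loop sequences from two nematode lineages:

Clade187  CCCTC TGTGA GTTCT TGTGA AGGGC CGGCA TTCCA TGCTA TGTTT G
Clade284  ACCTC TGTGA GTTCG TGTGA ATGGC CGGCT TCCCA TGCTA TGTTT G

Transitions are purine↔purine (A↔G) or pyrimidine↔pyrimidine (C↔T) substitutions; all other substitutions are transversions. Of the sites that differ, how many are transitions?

1

Differing sites — 1:C/A (Tv); 15:T/G (Tv); 22:G/T (Tv); 30:A/T (Tv); 32:T/C (Ti).
Of the 5 differences, 1 transition and 4 transversions, so the answer is 1.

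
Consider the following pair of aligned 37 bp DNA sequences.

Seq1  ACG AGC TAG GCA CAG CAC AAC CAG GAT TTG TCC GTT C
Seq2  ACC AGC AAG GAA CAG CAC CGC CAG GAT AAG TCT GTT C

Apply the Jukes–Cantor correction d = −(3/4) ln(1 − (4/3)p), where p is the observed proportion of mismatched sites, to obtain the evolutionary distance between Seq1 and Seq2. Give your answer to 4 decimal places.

Mismatches occur at site 3 (G/C), site 7 (T/A), site 11 (C/A), site 19 (A/C), site 20 (A/G), site 28 (T/A), site 29 (T/A), site 33 (C/T).
p = 8/37 = 0.216216.
d = −0.75 · ln(1 − (4/3)·0.216216) = −0.75 · ln(0.711712) = −0.75 · (-0.340082) = 0.2551.

0.2551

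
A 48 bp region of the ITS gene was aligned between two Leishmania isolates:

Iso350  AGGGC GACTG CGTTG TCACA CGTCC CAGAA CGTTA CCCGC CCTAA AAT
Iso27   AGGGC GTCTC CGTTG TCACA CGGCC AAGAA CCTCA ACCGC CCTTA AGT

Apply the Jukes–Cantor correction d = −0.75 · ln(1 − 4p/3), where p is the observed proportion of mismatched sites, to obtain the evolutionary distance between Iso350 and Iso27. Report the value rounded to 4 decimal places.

Mismatches occur at site 7 (A→T), site 10 (G→C), site 23 (T→G), site 26 (C→A), site 32 (G→C), site 34 (T→C), site 36 (C→A), site 44 (A→T), site 47 (A→G).
p = 9/48 = 0.187500.
d = −0.75 · ln(1 − (4/3)·0.187500) = −0.75 · ln(0.750000) = −0.75 · (-0.287682) = 0.2158.

0.2158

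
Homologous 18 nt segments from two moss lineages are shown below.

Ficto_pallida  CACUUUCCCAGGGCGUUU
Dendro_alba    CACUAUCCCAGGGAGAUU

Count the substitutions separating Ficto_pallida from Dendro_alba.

Differing sites — 5:U/A; 14:C/A; 16:U/A.
That gives 3 mismatches out of 18 aligned sites, so the Hamming distance is 3.

3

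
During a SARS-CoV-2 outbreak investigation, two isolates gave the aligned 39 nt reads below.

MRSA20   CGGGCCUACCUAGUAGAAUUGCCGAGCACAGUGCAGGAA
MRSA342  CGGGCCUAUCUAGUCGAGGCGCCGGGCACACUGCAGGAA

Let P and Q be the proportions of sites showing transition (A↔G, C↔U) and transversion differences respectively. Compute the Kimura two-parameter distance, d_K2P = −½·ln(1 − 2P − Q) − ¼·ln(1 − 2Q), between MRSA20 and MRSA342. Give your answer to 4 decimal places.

0.2074

The sequences differ at positions 9 (C/U, transition), 15 (A/C, transversion), 18 (A/G, transition), 19 (U/G, transversion), 20 (U/C, transition), 25 (A/G, transition), 31 (G/C, transversion).
Of the 7 differences, 4 transitions and 3 transversions over 39 sites: P = 4/39 = 0.102564, Q = 3/39 = 0.076923.
d = −0.5·ln(0.717949) − 0.25·ln(0.846154) = −0.5·(-0.331357) − 0.25·(-0.167054) = 0.2074.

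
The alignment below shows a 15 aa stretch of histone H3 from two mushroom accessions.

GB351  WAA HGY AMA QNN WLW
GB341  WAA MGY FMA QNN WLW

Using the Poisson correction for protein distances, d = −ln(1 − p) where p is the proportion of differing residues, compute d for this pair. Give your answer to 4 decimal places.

Mismatches occur at site 4 (H→M), site 7 (A→F).
p = 2/15 = 0.133333.
d = −ln(1 − 0.133333) = −ln(0.866667) = 0.1431.

0.1431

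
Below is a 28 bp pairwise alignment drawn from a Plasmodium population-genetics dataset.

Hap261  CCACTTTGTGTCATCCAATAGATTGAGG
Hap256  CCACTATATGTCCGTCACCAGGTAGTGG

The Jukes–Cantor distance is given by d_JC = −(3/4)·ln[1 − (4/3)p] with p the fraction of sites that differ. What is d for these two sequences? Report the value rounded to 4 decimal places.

0.4850

Differing sites — 6:T/A; 8:G/A; 13:A/C; 14:T/G; 15:C/T; 18:A/C; 19:T/C; 22:A/G; 24:T/A; 26:A/T.
p = 10/28 = 0.357143.
d = −0.75 · ln(1 − (4/3)·0.357143) = −0.75 · ln(0.523809) = −0.75 · (-0.646628) = 0.4850.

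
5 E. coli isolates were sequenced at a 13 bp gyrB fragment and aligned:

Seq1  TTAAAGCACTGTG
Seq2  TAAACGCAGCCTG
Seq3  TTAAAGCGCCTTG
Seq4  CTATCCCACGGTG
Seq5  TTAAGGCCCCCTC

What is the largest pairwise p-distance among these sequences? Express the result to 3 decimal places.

Pairwise Hamming distances:
  Seq1 vs Seq2: 5
  Seq1 vs Seq3: 3
  Seq1 vs Seq4: 5
  Seq1 vs Seq5: 5
  Seq2 vs Seq3: 5
  Seq2 vs Seq4: 7
  Seq2 vs Seq5: 5
  Seq3 vs Seq4: 7
  Seq3 vs Seq5: 4
  Seq4 vs Seq5: 8
The largest is 8 mismatches, between Seq4 and Seq5; p = 8/13 = 0.615.

0.615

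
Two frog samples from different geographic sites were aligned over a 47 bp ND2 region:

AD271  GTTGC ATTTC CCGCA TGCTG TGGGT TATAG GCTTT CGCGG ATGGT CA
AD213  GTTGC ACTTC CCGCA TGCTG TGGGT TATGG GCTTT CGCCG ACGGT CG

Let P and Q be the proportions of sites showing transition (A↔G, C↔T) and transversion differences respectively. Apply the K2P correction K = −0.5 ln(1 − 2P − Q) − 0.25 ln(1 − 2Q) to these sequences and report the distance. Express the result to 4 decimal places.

0.1172

The sequences differ at positions 7 (T/C, transition), 29 (A/G, transition), 39 (G/C, transversion), 42 (T/C, transition), 47 (A/G, transition).
Of the 5 differences, 4 transitions and 1 transversion over 47 sites: P = 4/47 = 0.085106, Q = 1/47 = 0.021277.
d = −0.5·ln(0.808511) − 0.25·ln(0.957446) = −0.5·(-0.212561) − 0.25·(-0.043486) = 0.1172.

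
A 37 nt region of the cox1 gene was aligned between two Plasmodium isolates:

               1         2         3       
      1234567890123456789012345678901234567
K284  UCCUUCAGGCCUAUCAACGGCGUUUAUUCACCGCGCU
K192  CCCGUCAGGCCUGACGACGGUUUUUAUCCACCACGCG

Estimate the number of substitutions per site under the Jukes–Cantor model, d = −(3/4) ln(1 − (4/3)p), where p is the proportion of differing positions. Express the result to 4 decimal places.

0.3351

Differing sites — 1:U/C; 4:U/G; 13:A/G; 14:U/A; 16:A/G; 21:C/U; 22:G/U; 28:U/C; 33:G/A; 37:U/G.
p = 10/37 = 0.270270.
d = −0.75 · ln(1 − (4/3)·0.270270) = −0.75 · ln(0.639640) = −0.75 · (-0.446850) = 0.3351.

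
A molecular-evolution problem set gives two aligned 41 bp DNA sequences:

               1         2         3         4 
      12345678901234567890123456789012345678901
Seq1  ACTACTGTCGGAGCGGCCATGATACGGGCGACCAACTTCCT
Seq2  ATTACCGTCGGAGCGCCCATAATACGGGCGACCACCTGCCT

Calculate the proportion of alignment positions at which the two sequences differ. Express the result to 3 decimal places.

Mismatches occur at site 2 (C→T), site 6 (T→C), site 16 (G→C), site 21 (G→A), site 35 (A→C), site 38 (T→G).
There are 6 differences over 41 sites, so p = 6/41 = 0.146.

0.146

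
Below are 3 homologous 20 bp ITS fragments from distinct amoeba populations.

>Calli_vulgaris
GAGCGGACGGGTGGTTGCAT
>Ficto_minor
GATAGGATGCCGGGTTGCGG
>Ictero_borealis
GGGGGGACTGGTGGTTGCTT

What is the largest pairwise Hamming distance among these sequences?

10

Pairwise Hamming distances:
  Calli_vulgaris vs Ficto_minor: 8
  Calli_vulgaris vs Ictero_borealis: 4
  Ficto_minor vs Ictero_borealis: 10
The largest is 10, between Ficto_minor and Ictero_borealis.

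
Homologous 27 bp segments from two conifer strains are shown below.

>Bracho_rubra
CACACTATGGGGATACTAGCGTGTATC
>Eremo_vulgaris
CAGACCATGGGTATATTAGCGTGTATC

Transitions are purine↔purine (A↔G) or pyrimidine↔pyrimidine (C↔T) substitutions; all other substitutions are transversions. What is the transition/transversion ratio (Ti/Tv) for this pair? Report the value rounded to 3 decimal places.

1.000

Mismatches occur at site 3 (C/G, transversion), site 6 (T/C, transition), site 12 (G/T, transversion), site 16 (C/T, transition).
Of the 4 differences, 2 transitions and 2 transversions, so Ti/Tv = 2/2 = 1.000.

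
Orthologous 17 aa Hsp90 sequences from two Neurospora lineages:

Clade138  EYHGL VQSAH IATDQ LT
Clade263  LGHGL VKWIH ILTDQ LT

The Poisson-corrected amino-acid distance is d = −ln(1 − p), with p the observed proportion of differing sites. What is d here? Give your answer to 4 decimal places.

Mismatches occur at site 1 (E↔L), site 2 (Y↔G), site 7 (Q↔K), site 8 (S↔W), site 9 (A↔I), site 12 (A↔L).
p = 6/17 = 0.352941.
d = −ln(1 − 0.352941) = −ln(0.647059) = 0.4353.

0.4353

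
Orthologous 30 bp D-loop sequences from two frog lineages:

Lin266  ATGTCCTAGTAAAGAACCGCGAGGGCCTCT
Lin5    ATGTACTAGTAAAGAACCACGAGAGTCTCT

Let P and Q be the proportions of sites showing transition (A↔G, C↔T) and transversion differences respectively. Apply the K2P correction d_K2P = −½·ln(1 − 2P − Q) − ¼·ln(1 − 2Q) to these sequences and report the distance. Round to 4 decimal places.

The sequences differ at positions 5 (C/A, transversion), 19 (G/A, transition), 24 (G/A, transition), 26 (C/T, transition).
Of the 4 differences, 3 transitions and 1 transversion over 30 sites: P = 3/30 = 0.100000, Q = 1/30 = 0.033333.
d = −0.5·ln(0.766667) − 0.25·ln(0.933334) = −0.5·(-0.265703) − 0.25·(-0.068992) = 0.1501.

0.1501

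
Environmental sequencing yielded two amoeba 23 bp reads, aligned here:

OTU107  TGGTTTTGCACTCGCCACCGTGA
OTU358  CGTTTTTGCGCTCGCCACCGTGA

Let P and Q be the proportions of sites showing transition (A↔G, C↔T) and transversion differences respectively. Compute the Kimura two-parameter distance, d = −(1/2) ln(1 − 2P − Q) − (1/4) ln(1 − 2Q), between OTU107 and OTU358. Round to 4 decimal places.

0.1453

Mismatches occur at site 1 (T→C, transition), site 3 (G→T, transversion), site 10 (A→G, transition).
Of the 3 differences, 2 transitions and 1 transversion over 23 sites: P = 2/23 = 0.086957, Q = 1/23 = 0.043478.
d = −0.5·ln(0.782608) − 0.25·ln(0.913044) = −0.5·(-0.245123) − 0.25·(-0.090971) = 0.1453.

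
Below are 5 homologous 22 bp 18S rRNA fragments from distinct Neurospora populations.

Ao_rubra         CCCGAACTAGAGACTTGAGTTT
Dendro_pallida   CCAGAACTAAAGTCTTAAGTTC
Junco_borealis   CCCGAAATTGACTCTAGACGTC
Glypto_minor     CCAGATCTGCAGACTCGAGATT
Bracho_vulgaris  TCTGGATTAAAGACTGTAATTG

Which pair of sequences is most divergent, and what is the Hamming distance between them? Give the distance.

Pairwise Hamming distances:
  Ao_rubra vs Dendro_pallida: 5
  Ao_rubra vs Junco_borealis: 8
  Ao_rubra vs Glypto_minor: 6
  Ao_rubra vs Bracho_vulgaris: 9
  Dendro_pallida vs Junco_borealis: 9
  Dendro_pallida vs Glypto_minor: 8
  Dendro_pallida vs Bracho_vulgaris: 9
  Junco_borealis vs Glypto_minor: 11
  Junco_borealis vs Bracho_vulgaris: 13
  Glypto_minor vs Bracho_vulgaris: 12
The largest is 13, between Junco_borealis and Bracho_vulgaris.

13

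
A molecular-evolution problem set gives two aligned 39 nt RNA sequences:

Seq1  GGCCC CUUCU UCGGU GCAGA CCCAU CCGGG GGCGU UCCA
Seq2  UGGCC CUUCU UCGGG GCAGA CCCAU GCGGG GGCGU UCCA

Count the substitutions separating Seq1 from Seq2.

Mismatches occur at site 1 (G→U), site 3 (C→G), site 15 (U→G), site 26 (C→G).
That gives 4 mismatches out of 39 aligned sites, so the Hamming distance is 4.

4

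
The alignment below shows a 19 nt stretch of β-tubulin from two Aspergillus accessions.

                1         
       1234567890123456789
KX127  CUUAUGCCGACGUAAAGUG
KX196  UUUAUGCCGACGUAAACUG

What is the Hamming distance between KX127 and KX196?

2

Differing sites — 1:C/U; 17:G/C.
That gives 2 mismatches out of 19 aligned sites, so the Hamming distance is 2.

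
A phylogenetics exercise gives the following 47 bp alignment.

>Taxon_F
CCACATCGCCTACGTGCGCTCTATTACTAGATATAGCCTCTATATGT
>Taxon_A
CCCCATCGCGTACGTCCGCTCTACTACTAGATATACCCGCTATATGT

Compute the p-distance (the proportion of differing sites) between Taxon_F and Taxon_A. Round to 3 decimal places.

Mismatches occur at site 3 (A→C), site 10 (C→G), site 16 (G→C), site 24 (T→C), site 36 (G→C), site 39 (T→G).
There are 6 differences over 47 sites, so p = 6/47 = 0.128.

0.128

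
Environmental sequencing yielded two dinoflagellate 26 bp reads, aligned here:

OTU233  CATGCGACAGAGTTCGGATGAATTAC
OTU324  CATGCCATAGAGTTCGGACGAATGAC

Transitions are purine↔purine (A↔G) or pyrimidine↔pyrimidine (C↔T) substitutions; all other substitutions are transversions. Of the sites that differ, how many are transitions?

The sequences differ at positions 6 (G/C, transversion), 8 (C/T, transition), 19 (T/C, transition), 24 (T/G, transversion).
Of the 4 differences, 2 transitions and 2 transversions, so the answer is 2.

2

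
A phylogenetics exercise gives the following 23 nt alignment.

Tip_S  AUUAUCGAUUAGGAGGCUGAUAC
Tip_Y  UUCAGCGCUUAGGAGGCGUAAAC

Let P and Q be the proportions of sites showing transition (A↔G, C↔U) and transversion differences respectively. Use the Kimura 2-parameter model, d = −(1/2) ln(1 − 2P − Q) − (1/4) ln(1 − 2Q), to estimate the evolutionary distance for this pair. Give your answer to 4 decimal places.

0.3981

The sequences differ at positions 1 (A/U, transversion), 3 (U/C, transition), 5 (U/G, transversion), 8 (A/C, transversion), 18 (U/G, transversion), 19 (G/U, transversion), 21 (U/A, transversion).
Of the 7 differences, 1 transition and 6 transversions over 23 sites: P = 1/23 = 0.043478, Q = 6/23 = 0.260870.
d = −0.5·ln(0.652174) − 0.25·ln(0.478260) = −0.5·(-0.427444) − 0.25·(-0.737601) = 0.3981.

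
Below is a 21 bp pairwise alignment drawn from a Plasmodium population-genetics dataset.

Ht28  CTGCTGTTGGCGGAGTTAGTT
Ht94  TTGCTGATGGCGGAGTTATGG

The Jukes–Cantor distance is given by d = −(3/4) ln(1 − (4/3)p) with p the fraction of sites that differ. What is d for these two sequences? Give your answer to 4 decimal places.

Differing sites — 1:C/T; 7:T/A; 19:G/T; 20:T/G; 21:T/G.
p = 5/21 = 0.238095.
d = −0.75 · ln(1 − (4/3)·0.238095) = −0.75 · ln(0.682540) = −0.75 · (-0.381934) = 0.2865.

0.2865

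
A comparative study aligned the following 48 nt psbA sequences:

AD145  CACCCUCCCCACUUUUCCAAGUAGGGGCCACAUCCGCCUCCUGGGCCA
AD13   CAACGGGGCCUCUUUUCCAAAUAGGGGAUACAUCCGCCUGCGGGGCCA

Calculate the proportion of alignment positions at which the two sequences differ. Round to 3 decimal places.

0.229

Mismatches occur at site 3 (C/A), site 5 (C/G), site 6 (U/G), site 7 (C/G), site 8 (C/G), site 11 (A/U), site 21 (G/A), site 28 (C/A), site 29 (C/U), site 40 (C/G), site 42 (U/G).
There are 11 differences over 48 sites, so p = 11/48 = 0.229.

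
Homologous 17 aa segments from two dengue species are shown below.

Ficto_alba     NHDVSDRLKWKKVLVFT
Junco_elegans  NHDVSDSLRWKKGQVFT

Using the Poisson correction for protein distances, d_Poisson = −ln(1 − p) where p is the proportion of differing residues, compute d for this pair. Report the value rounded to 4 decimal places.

Differing sites — 7:R/S; 9:K/R; 13:V/G; 14:L/Q.
p = 4/17 = 0.235294.
d = −ln(1 − 0.235294) = −ln(0.764706) = 0.2683.

0.2683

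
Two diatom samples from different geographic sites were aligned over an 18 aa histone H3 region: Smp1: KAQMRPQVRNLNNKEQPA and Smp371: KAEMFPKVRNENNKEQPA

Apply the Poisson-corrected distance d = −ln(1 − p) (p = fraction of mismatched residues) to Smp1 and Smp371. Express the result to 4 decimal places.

Differing sites — 3:Q/E; 5:R/F; 7:Q/K; 11:L/E.
p = 4/18 = 0.222222.
d = −ln(1 − 0.222222) = −ln(0.777778) = 0.2513.

0.2513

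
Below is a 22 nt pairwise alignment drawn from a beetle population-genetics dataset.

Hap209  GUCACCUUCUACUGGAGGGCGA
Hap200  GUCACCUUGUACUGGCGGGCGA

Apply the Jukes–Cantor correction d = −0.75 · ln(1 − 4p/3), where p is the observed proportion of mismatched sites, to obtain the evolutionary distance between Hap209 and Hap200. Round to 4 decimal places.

The sequences differ at positions 9 (C/G), 16 (A/C).
p = 2/22 = 0.090909.
d = −0.75 · ln(1 − (4/3)·0.090909) = −0.75 · ln(0.878788) = −0.75 · (-0.129212) = 0.0969.

0.0969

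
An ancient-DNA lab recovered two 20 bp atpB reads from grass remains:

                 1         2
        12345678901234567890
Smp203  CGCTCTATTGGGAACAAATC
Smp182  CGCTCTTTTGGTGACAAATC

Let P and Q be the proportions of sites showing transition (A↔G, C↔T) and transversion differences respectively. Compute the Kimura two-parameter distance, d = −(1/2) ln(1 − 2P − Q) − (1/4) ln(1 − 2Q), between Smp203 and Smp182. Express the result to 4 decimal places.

Differing sites — 7:A/T (Tv); 12:G/T (Tv); 13:A/G (Ti).
Of the 3 differences, 1 transition and 2 transversions over 20 sites: P = 1/20 = 0.050000, Q = 2/20 = 0.100000.
d = −0.5·ln(0.800000) − 0.25·ln(0.800000) = −0.5·(-0.223144) − 0.25·(-0.223144) = 0.1674.

0.1674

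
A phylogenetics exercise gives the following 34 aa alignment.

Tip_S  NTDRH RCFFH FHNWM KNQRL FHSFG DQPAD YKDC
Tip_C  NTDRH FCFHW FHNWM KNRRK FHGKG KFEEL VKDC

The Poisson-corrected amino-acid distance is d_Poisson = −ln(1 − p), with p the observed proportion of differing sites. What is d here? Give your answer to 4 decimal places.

0.4818

Mismatches occur at site 6 (R/F), site 9 (F/H), site 10 (H/W), site 18 (Q/R), site 20 (L/K), site 23 (S/G), site 24 (F/K), site 26 (D/K), site 27 (Q/F), site 28 (P/E), site 29 (A/E), site 30 (D/L), site 31 (Y/V).
p = 13/34 = 0.382353.
d = −ln(1 − 0.382353) = −ln(0.617647) = 0.4818.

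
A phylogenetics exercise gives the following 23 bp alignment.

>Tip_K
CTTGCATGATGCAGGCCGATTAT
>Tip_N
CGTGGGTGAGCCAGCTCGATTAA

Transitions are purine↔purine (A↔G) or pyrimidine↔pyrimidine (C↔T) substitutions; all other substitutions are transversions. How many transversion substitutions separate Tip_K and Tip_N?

Mismatches occur at site 2 (T/G, transversion), site 5 (C/G, transversion), site 6 (A/G, transition), site 10 (T/G, transversion), site 11 (G/C, transversion), site 15 (G/C, transversion), site 16 (C/T, transition), site 23 (T/A, transversion).
Of the 8 differences, 2 transitions and 6 transversions, so the answer is 6.

6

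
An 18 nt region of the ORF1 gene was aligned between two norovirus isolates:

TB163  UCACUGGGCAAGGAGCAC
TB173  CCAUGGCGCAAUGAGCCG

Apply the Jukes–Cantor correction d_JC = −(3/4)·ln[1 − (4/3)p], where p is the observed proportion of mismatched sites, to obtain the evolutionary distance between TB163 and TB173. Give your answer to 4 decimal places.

Differing sites — 1:U/C; 4:C/U; 5:U/G; 7:G/C; 12:G/U; 17:A/C; 18:C/G.
p = 7/18 = 0.388889.
d = −0.75 · ln(1 − (4/3)·0.388889) = −0.75 · ln(0.481481) = −0.75 · (-0.730889) = 0.5482.

0.5482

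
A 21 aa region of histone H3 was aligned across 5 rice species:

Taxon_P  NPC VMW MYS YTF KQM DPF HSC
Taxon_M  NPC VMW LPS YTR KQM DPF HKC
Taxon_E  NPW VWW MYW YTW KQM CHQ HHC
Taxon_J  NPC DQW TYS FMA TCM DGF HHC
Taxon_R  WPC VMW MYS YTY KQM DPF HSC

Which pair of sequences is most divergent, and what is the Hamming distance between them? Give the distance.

Pairwise Hamming distances:
  Taxon_P vs Taxon_M: 4
  Taxon_P vs Taxon_E: 8
  Taxon_P vs Taxon_J: 10
  Taxon_P vs Taxon_R: 2
  Taxon_M vs Taxon_E: 10
  Taxon_M vs Taxon_J: 11
  Taxon_M vs Taxon_R: 5
  Taxon_E vs Taxon_J: 13
  Taxon_E vs Taxon_R: 9
  Taxon_J vs Taxon_R: 11
The largest is 13, between Taxon_E and Taxon_J.

13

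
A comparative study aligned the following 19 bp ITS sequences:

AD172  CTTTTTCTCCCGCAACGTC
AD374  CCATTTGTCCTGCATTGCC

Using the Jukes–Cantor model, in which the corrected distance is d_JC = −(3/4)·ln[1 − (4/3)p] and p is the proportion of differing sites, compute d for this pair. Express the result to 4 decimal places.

Differing sites — 2:T/C; 3:T/A; 7:C/G; 11:C/T; 15:A/T; 16:C/T; 18:T/C.
p = 7/19 = 0.368421.
d = −0.75 · ln(1 − (4/3)·0.368421) = −0.75 · ln(0.508772) = −0.75 · (-0.675755) = 0.5068.

0.5068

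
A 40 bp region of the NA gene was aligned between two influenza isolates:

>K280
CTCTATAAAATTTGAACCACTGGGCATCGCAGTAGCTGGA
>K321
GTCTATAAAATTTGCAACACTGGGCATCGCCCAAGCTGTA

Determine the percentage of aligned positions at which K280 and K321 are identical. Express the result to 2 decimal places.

82.50%

The sequences differ at positions 1 (C/G), 15 (A/C), 17 (C/A), 31 (A/C), 32 (G/C), 33 (T/A), 39 (G/T).
33 of the 40 sites match, so the percent identity is 33/40 × 100 = 82.50%.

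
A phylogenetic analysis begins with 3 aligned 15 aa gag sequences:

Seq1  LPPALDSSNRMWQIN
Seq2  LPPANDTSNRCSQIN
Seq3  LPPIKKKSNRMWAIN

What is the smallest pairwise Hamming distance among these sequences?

Pairwise Hamming distances:
  Seq1 vs Seq2: 4
  Seq1 vs Seq3: 5
  Seq2 vs Seq3: 7
The smallest is 4, between Seq1 and Seq2.

4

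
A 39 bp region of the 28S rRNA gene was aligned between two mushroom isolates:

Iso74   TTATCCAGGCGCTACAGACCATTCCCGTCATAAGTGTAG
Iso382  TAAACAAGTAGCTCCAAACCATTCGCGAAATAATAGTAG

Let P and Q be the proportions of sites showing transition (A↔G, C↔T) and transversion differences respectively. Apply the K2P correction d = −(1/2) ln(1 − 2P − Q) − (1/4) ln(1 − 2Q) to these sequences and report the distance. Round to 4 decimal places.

Differing sites — 2:T/A (Tv); 4:T/A (Tv); 6:C/A (Tv); 9:G/T (Tv); 10:C/A (Tv); 14:A/C (Tv); 17:G/A (Ti); 25:C/G (Tv); 28:T/A (Tv); 29:C/A (Tv); 34:G/T (Tv); 35:T/A (Tv).
Of the 12 differences, 1 transition and 11 transversions over 39 sites: P = 1/39 = 0.025641, Q = 11/39 = 0.282051.
d = −0.5·ln(0.666667) − 0.25·ln(0.435898) = −0.5·(-0.405465) − 0.25·(-0.830347) = 0.4103.

0.4103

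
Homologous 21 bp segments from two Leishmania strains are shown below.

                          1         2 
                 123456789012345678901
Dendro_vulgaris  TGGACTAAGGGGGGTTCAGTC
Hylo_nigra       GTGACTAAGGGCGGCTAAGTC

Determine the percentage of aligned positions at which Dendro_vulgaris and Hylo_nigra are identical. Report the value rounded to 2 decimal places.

The sequences differ at positions 1 (T/G), 2 (G/T), 12 (G/C), 15 (T/C), 17 (C/A).
16 of the 21 sites match, so the percent identity is 16/21 × 100 = 76.19%.

76.19%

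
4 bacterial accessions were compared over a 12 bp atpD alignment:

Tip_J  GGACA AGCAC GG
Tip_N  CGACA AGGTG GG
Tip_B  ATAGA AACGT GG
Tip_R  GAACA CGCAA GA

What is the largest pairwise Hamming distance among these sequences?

Pairwise Hamming distances:
  Tip_J vs Tip_N: 4
  Tip_J vs Tip_B: 6
  Tip_J vs Tip_R: 4
  Tip_N vs Tip_B: 7
  Tip_N vs Tip_R: 7
  Tip_B vs Tip_R: 8
The largest is 8, between Tip_B and Tip_R.

8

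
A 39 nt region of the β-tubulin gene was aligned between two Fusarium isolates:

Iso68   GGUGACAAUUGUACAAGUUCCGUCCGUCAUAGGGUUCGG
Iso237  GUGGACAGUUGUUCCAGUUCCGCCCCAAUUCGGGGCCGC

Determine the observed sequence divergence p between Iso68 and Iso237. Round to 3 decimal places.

The sequences differ at positions 2 (G/U), 3 (U/G), 8 (A/G), 13 (A/U), 15 (A/C), 23 (U/C), 26 (G/C), 27 (U/A), 28 (C/A), 29 (A/U), 31 (A/C), 35 (U/G), 36 (U/C), 39 (G/C).
There are 14 differences over 39 sites, so p = 14/39 = 0.359.

0.359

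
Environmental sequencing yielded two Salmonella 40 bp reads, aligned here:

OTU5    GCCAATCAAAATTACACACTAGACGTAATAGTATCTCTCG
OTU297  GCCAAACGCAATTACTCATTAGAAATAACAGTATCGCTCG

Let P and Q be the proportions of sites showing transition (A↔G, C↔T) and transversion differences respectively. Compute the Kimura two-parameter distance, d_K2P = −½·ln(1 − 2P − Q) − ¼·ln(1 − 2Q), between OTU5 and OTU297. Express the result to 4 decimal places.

The sequences differ at positions 6 (T/A, transversion), 8 (A/G, transition), 9 (A/C, transversion), 16 (A/T, transversion), 19 (C/T, transition), 24 (C/A, transversion), 25 (G/A, transition), 29 (T/C, transition), 36 (T/G, transversion).
Of the 9 differences, 4 transitions and 5 transversions over 40 sites: P = 4/40 = 0.100000, Q = 5/40 = 0.125000.
d = −0.5·ln(0.675000) − 0.25·ln(0.750000) = −0.5·(-0.393043) − 0.25·(-0.287682) = 0.2684.

0.2684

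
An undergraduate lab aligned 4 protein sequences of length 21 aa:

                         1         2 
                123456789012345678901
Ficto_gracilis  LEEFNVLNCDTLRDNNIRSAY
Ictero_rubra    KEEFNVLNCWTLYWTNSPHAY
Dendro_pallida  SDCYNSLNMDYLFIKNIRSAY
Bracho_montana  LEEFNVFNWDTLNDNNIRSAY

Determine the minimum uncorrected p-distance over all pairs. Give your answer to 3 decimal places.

Pairwise Hamming distances:
  Ficto_gracilis vs Ictero_rubra: 8
  Ficto_gracilis vs Dendro_pallida: 10
  Ficto_gracilis vs Bracho_montana: 3
  Ictero_rubra vs Dendro_pallida: 14
  Ictero_rubra vs Bracho_montana: 10
  Dendro_pallida vs Bracho_montana: 11
The smallest is 3 mismatches, between Ficto_gracilis and Bracho_montana; p = 3/21 = 0.143.

0.143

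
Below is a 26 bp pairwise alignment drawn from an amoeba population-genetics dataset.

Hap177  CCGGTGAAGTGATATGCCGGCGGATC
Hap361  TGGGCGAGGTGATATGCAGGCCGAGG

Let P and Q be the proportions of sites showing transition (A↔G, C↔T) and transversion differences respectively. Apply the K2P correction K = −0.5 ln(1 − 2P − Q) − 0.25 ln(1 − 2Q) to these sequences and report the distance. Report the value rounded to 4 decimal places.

0.3964

The sequences differ at positions 1 (C/T, transition), 2 (C/G, transversion), 5 (T/C, transition), 8 (A/G, transition), 18 (C/A, transversion), 22 (G/C, transversion), 25 (T/G, transversion), 26 (C/G, transversion).
Of the 8 differences, 3 transitions and 5 transversions over 26 sites: P = 3/26 = 0.115385, Q = 5/26 = 0.192308.
d = −0.5·ln(0.576922) − 0.25·ln(0.615384) = −0.5·(-0.550048) − 0.25·(-0.485509) = 0.3964.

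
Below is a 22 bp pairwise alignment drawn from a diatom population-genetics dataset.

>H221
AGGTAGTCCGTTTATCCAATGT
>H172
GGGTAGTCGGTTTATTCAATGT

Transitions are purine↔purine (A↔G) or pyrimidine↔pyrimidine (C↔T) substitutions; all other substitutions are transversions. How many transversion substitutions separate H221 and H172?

1

Differing sites — 1:A/G (Ti); 9:C/G (Tv); 16:C/T (Ti).
Of the 3 differences, 2 transitions and 1 transversion, so the answer is 1.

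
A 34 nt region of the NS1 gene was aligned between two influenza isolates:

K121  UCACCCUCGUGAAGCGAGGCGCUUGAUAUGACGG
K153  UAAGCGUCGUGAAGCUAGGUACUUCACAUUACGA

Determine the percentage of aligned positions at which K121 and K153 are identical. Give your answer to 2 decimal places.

70.59%

The sequences differ at positions 2 (C/A), 4 (C/G), 6 (C/G), 16 (G/U), 20 (C/U), 21 (G/A), 25 (G/C), 27 (U/C), 30 (G/U), 34 (G/A).
24 of the 34 sites match, so the percent identity is 24/34 × 100 = 70.59%.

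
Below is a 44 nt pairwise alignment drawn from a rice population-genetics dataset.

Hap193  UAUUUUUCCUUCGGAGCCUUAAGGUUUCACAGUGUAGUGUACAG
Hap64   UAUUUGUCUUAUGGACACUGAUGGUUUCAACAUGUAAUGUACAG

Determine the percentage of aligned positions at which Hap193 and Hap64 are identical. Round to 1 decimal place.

The sequences differ at positions 6 (U/G), 9 (C/U), 11 (U/A), 12 (C/U), 16 (G/C), 17 (C/A), 20 (U/G), 22 (A/U), 30 (C/A), 31 (A/C), 32 (G/A), 37 (G/A).
32 of the 44 sites match, so the percent identity is 32/44 × 100 = 72.7%.

72.7%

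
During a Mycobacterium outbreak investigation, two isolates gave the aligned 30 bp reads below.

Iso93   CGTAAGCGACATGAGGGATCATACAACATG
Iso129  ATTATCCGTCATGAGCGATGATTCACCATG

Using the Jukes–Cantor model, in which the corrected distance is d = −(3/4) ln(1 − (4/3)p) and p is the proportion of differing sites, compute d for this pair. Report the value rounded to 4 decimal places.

0.3831

The sequences differ at positions 1 (C/A), 2 (G/T), 5 (A/T), 6 (G/C), 9 (A/T), 16 (G/C), 20 (C/G), 23 (A/T), 26 (A/C).
p = 9/30 = 0.300000.
d = −0.75 · ln(1 − (4/3)·0.300000) = −0.75 · ln(0.600000) = −0.75 · (-0.510826) = 0.3831.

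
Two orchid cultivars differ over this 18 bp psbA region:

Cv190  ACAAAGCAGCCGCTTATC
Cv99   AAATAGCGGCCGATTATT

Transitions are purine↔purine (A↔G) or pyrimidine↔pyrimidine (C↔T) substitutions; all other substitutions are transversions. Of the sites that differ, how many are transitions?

2

Differing sites — 2:C/A (Tv); 4:A/T (Tv); 8:A/G (Ti); 13:C/A (Tv); 18:C/T (Ti).
Of the 5 differences, 2 transitions and 3 transversions, so the answer is 2.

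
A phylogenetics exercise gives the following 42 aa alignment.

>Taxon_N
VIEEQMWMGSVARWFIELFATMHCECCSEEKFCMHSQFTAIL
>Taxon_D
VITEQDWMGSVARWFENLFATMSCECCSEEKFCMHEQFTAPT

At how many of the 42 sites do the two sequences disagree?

8

Mismatches occur at site 3 (E→T), site 6 (M→D), site 16 (I→E), site 17 (E→N), site 23 (H→S), site 36 (S→E), site 41 (I→P), site 42 (L→T).
That gives 8 mismatches out of 42 aligned sites, so the Hamming distance is 8.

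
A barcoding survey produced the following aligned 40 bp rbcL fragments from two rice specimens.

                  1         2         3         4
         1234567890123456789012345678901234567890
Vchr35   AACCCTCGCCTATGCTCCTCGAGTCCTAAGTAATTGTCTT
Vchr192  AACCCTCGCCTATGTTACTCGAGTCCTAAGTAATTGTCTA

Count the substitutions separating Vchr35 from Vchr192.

3

Differing sites — 15:C/T; 17:C/A; 40:T/A.
That gives 3 mismatches out of 40 aligned sites, so the Hamming distance is 3.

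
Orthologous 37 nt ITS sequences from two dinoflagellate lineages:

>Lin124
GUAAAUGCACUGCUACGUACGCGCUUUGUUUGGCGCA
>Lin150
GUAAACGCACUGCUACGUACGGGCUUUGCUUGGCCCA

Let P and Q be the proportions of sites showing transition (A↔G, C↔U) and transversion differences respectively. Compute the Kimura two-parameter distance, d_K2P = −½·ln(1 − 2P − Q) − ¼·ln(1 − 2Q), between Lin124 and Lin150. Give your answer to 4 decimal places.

0.1171

Differing sites — 6:U/C (Ti); 22:C/G (Tv); 29:U/C (Ti); 35:G/C (Tv).
Of the 4 differences, 2 transitions and 2 transversions over 37 sites: P = 2/37 = 0.054054, Q = 2/37 = 0.054054.
d = −0.5·ln(0.837838) − 0.25·ln(0.891892) = −0.5·(-0.176931) − 0.25·(-0.114410) = 0.1171.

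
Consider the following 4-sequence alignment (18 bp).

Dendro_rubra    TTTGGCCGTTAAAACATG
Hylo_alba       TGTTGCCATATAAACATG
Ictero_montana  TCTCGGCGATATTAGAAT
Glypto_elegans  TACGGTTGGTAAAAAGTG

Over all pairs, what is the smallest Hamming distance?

Pairwise Hamming distances:
  Dendro_rubra vs Hylo_alba: 5
  Dendro_rubra vs Ictero_montana: 9
  Dendro_rubra vs Glypto_elegans: 7
  Hylo_alba vs Ictero_montana: 12
  Hylo_alba vs Glypto_elegans: 11
  Ictero_montana vs Glypto_elegans: 12
The smallest is 5, between Dendro_rubra and Hylo_alba.

5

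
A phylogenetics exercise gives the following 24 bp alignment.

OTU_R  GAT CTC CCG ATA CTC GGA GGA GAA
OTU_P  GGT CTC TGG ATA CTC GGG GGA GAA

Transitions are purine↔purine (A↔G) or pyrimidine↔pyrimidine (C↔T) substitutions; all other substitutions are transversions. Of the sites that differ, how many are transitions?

Differing sites — 2:A/G (Ti); 7:C/T (Ti); 8:C/G (Tv); 18:A/G (Ti).
Of the 4 differences, 3 transitions and 1 transversion, so the answer is 3.

3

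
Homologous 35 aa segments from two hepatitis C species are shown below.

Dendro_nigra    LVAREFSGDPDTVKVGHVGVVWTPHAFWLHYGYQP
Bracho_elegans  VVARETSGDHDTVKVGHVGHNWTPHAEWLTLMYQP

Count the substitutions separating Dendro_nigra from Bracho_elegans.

9

Differing sites — 1:L/V; 6:F/T; 10:P/H; 20:V/H; 21:V/N; 27:F/E; 30:H/T; 31:Y/L; 32:G/M.
That gives 9 mismatches out of 35 aligned sites, so the Hamming distance is 9.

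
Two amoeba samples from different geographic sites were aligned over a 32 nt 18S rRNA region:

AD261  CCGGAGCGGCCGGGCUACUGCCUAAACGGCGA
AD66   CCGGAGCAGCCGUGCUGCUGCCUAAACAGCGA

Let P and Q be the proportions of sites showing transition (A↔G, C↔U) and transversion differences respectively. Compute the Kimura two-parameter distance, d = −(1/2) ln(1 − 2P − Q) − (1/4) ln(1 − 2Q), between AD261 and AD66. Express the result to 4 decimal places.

Differing sites — 8:G/A (Ti); 13:G/U (Tv); 17:A/G (Ti); 28:G/A (Ti).
Of the 4 differences, 3 transitions and 1 transversion over 32 sites: P = 3/32 = 0.093750, Q = 1/32 = 0.031250.
d = −0.5·ln(0.781250) − 0.25·ln(0.937500) = −0.5·(-0.246860) − 0.25·(-0.064539) = 0.1396.

0.1396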